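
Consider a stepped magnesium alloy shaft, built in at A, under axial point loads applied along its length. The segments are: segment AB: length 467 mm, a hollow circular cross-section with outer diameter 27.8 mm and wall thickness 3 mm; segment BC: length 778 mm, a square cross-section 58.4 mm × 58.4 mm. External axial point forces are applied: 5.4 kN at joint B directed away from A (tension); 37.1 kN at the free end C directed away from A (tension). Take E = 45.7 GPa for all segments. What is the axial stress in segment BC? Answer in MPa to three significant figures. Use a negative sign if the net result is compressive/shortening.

Internal axial forces (sectioning from the free end, tension +): N_BC = 37.1 kN, N_AB = 42.5 kN.
A_BC = 3411 mm².
σ_BC = N_BC/A_BC = 37100/3411 = 10.88 MPa.

10.9 MPa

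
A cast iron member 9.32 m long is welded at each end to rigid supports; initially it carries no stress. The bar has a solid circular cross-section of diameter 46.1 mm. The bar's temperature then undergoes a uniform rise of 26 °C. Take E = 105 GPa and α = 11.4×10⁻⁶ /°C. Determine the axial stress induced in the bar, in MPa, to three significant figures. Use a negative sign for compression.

-31.1 MPa

Free thermal expansion αLΔT = 11.4e-6 · 9320 · 26 = 2.762 mm.
The walls impose strain ε = −(2.762)/9320 = -2.9640e-04; σ = Eε = 105000 · -2.9640e-04 = -31.12 MPa.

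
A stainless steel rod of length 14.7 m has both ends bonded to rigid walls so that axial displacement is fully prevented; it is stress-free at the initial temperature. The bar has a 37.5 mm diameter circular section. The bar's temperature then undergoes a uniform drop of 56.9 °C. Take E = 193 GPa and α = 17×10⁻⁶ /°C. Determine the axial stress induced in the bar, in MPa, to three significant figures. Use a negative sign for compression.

187 MPa

Free thermal expansion αLΔT = 17e-6 · 14700 · -56.9 = -14.22 mm.
The walls impose strain ε = −(-14.22)/14700 = 9.6730e-04; σ = Eε = 193000 · 9.6730e-04 = 186.7 MPa.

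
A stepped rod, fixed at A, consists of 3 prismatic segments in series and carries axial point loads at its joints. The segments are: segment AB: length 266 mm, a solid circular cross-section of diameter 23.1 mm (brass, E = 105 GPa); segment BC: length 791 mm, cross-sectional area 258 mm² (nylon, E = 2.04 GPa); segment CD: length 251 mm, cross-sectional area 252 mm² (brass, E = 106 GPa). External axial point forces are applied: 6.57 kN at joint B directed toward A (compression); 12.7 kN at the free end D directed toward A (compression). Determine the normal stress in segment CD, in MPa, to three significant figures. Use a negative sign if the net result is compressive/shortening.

Internal axial forces (sectioning from the free end, tension +): N_CD = -12.7 kN, N_BC = -12.7 kN, N_AB = -19.27 kN.
σ_CD = N_CD/A_CD = -12700/252 = -50.4 MPa.

-50.4 MPa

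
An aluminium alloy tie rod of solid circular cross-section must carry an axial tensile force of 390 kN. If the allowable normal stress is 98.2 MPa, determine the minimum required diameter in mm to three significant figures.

Required area A ≥ P/σ_allow = 390000/98.2 = 3971 mm².
For a solid circular section, d ≥ √(4A/π) = 71.11 mm.

71.1 mm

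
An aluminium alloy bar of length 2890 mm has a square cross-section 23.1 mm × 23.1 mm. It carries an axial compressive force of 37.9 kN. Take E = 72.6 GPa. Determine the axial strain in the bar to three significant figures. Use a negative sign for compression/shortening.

A = 533.6 mm².
σ = N/A = -71.03 MPa; ε = σ/E = -71.03/72600 = -9.783e-04.

-9.78e-04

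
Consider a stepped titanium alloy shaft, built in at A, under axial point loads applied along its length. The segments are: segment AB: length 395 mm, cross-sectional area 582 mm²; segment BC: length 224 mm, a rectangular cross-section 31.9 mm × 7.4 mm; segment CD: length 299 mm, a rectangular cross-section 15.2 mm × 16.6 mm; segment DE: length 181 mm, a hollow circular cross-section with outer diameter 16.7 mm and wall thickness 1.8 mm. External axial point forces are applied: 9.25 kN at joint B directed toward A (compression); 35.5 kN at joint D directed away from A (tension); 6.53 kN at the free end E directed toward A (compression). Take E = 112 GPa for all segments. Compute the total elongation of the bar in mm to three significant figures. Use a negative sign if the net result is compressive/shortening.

0.546 mm

Internal axial forces (sectioning from the free end, tension +): N_DE = -6.53 kN, N_CD = 28.97 kN, N_BC = 28.97 kN, N_AB = 19.72 kN.
A_BC = 236.1 mm².
A_CD = 252.3 mm².
A_DE = 84.26 mm².
δ_AB = 19720·395/(582·112000) = 0.1195 mm
δ_BC = 28970·224/(236.1·112000) = 0.2454 mm
δ_CD = 28970·299/(252.3·112000) = 0.3065 mm
δ_DE = -6530·181/(84.26·112000) = -0.1252 mm
δ = Σδ_i = 0.5462 mm.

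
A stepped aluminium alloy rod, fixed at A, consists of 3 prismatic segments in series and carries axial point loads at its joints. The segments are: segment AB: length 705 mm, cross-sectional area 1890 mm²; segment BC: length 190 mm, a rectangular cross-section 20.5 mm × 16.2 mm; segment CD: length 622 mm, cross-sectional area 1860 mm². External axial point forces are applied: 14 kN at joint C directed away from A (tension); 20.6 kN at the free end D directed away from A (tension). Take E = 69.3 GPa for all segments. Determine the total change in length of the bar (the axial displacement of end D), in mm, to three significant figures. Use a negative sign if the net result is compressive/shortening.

Internal axial forces (sectioning from the free end, tension +): N_CD = 20.6 kN, N_BC = 34.6 kN, N_AB = 34.6 kN.
A_BC = 332.1 mm².
δ_AB = 34600·705/(1890·69300) = 0.1862 mm
δ_BC = 34600·190/(332.1·69300) = 0.2856 mm
δ_CD = 20600·622/(1860·69300) = 0.09941 mm
δ = Σδ_i = 0.5713 mm.

0.571 mm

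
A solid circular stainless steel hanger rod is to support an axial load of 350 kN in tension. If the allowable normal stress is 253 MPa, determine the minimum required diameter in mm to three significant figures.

42.0 mm

Required area A ≥ P/σ_allow = 350000/253 = 1383 mm².
For a solid circular section, d ≥ √(4A/π) = 41.97 mm.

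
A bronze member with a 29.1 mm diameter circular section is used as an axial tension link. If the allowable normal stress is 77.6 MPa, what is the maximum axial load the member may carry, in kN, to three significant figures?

51.6 kN

A = 665.1 mm².
P_max = σ_allow · A = 77.6 · 665.1 = 51610 N = 51.61 kN.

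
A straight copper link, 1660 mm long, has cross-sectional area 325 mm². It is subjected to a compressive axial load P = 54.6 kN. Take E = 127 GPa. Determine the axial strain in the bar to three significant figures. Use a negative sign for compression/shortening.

-0.00132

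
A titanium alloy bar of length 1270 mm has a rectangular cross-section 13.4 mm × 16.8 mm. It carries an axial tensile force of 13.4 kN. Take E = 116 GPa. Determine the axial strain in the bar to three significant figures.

A = 225.1 mm².
σ = N/A = 59.52 MPa; ε = σ/E = 59.52/116000 = 5.131e-04.

5.13e-04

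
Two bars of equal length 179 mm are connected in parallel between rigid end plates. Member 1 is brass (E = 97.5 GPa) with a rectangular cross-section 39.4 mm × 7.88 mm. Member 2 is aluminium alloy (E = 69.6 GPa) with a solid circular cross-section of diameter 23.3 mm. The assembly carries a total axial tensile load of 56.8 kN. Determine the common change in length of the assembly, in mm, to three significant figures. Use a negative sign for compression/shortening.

A_1 = 310.5 mm².
A_2 = 426.4 mm².
Equal strain + equilibrium ⇒ each member carries load in proportion to AE: A₁E₁ = 30270000 N, A₂E₂ = 29680000 N, ΣAE = 59950000 N.
δ = PL/ΣAE = 56800·179/59950000 = 0.1696 mm.

0.170 mm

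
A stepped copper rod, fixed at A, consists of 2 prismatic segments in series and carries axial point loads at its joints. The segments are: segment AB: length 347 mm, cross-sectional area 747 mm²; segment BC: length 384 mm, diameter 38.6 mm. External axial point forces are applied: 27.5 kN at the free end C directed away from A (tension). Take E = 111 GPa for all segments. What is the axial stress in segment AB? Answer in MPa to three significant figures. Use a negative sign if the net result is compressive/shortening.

Internal axial forces (sectioning from the free end, tension +): N_BC = 27.5 kN, N_AB = 27.5 kN.
σ_AB = N_AB/A_AB = 27500/747 = 36.81 MPa.

36.8 MPa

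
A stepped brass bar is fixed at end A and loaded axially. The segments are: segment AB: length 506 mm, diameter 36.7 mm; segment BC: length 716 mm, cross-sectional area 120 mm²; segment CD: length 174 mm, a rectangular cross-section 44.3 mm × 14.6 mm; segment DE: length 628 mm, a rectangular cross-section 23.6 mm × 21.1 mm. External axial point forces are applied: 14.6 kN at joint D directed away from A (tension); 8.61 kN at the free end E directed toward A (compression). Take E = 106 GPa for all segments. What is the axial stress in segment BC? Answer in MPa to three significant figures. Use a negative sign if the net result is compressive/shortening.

Internal axial forces (sectioning from the free end, tension +): N_DE = -8.61 kN, N_CD = 5.99 kN, N_BC = 5.99 kN, N_AB = 5.99 kN.
σ_BC = N_BC/A_BC = 5990/120 = 49.92 MPa.

49.9 MPa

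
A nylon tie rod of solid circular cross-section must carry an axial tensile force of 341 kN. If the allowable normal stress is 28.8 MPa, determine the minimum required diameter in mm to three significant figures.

Required area A ≥ P/σ_allow = 341000/28.8 = 11840 mm².
For a solid circular section, d ≥ √(4A/π) = 122.8 mm.

123 mm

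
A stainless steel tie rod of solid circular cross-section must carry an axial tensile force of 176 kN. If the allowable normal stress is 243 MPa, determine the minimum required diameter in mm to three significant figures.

30.4 mm

Required area A ≥ P/σ_allow = 176000/243 = 724.3 mm².
For a solid circular section, d ≥ √(4A/π) = 30.37 mm.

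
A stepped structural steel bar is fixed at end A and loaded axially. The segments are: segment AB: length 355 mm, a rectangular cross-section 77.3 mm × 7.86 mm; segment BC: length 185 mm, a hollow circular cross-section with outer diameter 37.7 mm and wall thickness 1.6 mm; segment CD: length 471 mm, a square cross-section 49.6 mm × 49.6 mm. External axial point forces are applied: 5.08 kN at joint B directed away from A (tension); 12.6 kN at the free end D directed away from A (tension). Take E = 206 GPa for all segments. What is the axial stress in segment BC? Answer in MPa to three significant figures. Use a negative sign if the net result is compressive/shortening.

Internal axial forces (sectioning from the free end, tension +): N_CD = 12.6 kN, N_BC = 12.6 kN, N_AB = 17.68 kN.
A_BC = 181.5 mm².
σ_BC = N_BC/A_BC = 12600/181.5 = 69.44 MPa.

69.4 MPa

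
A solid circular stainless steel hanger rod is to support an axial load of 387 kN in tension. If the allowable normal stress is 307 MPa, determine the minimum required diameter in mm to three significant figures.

Required area A ≥ P/σ_allow = 387000/307 = 1261 mm².
For a solid circular section, d ≥ √(4A/π) = 40.06 mm.

40.1 mm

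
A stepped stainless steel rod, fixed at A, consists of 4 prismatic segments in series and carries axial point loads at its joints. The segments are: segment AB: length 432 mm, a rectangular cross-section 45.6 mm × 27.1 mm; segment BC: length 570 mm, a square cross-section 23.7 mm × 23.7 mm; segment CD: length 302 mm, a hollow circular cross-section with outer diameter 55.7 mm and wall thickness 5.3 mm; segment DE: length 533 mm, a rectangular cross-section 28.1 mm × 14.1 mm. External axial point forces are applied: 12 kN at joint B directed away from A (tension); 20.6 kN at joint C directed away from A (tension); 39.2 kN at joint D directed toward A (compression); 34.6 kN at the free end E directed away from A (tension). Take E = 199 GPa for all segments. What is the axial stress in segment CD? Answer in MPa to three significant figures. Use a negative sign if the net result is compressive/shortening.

-5.48 MPa

Internal axial forces (sectioning from the free end, tension +): N_DE = 34.6 kN, N_CD = -4.6 kN, N_BC = 16 kN, N_AB = 28 kN.
A_CD = 839.2 mm².
σ_CD = N_CD/A_CD = -4600/839.2 = -5.482 MPa.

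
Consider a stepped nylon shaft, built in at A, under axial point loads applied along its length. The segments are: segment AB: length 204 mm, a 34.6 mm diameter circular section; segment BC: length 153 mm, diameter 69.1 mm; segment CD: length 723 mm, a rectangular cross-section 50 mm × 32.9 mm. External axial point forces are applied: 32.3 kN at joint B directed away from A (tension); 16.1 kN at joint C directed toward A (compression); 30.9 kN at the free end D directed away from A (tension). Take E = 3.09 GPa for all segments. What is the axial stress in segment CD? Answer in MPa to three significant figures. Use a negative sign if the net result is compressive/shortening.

Internal axial forces (sectioning from the free end, tension +): N_CD = 30.9 kN, N_BC = 14.8 kN, N_AB = 47.1 kN.
A_CD = 1645 mm².
σ_CD = N_CD/A_CD = 30900/1645 = 18.78 MPa.

18.8 MPa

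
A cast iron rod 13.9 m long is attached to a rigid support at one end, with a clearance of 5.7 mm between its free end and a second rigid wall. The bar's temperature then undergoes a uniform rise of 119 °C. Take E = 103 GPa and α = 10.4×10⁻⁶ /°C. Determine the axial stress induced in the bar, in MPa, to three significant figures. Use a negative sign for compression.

-85.2 MPa

Free thermal expansion αLΔT = 10.4e-6 · 13900 · 119 = 17.2 mm.
The walls engage after the gap closes; constrained expansion = 17.2 − 5.7 = 11.5 mm.
The walls impose strain ε = −(11.5)/13900 = -8.2753e-04; σ = Eε = 103000 · -8.2753e-04 = -85.24 MPa.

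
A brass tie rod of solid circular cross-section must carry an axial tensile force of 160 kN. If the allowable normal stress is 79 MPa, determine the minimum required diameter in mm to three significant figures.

50.8 mm

Required area A ≥ P/σ_allow = 160000/79 = 2025 mm².
For a solid circular section, d ≥ √(4A/π) = 50.78 mm.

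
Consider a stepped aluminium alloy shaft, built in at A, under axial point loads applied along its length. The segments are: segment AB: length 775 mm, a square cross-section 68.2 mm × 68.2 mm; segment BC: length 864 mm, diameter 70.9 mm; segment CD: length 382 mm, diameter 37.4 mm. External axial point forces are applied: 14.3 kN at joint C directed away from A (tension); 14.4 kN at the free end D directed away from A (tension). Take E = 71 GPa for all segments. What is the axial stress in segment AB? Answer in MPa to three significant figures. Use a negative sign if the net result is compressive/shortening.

Internal axial forces (sectioning from the free end, tension +): N_CD = 14.4 kN, N_BC = 28.7 kN, N_AB = 28.7 kN.
A_AB = 4651 mm².
σ_AB = N_AB/A_AB = 28700/4651 = 6.17 MPa.

6.17 MPa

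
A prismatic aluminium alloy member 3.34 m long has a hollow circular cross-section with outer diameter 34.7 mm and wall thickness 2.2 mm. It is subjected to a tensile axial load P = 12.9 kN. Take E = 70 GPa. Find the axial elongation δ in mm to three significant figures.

A = 224.6 mm².
δ_mech = NL/(AE) = 12900·3340/(224.6·70000) = 2.74 mm.

2.74 mm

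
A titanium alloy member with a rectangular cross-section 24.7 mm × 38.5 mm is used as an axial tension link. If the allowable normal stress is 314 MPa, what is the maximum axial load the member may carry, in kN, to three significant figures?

299 kN

A = 950.9 mm².
P_max = σ_allow · A = 314 · 950.9 = 298600 N = 298.6 kN.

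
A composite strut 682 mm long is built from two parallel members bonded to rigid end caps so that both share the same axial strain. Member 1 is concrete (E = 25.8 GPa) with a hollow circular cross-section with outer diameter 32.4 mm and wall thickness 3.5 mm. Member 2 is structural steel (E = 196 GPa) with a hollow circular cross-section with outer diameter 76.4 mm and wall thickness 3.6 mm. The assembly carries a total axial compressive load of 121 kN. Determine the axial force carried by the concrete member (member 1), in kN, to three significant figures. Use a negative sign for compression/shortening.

-5.85 kN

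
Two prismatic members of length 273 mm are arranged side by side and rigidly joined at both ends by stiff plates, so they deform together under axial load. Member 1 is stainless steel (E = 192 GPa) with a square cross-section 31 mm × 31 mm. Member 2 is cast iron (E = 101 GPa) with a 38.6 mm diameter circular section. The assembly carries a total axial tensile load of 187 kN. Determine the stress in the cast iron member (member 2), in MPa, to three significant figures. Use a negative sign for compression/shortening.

A_1 = 961 mm².
A_2 = 1170 mm².
Equal strain + equilibrium ⇒ each member carries load in proportion to AE: A₁E₁ = 184500000 N, A₂E₂ = 118200000 N, ΣAE = 302700000 N.
σ₂ = P·E₂/ΣAE = 187000·101000/302700000 = 62.39 MPa.

62.4 MPa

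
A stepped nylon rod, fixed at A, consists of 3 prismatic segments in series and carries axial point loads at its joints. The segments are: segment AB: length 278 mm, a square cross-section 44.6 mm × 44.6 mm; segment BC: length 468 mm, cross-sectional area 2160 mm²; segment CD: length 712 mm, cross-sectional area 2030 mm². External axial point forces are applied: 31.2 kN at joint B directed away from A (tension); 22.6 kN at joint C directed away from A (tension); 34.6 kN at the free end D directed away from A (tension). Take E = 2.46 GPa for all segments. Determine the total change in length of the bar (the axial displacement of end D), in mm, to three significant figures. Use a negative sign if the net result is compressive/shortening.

15.0 mm

Internal axial forces (sectioning from the free end, tension +): N_CD = 34.6 kN, N_BC = 57.2 kN, N_AB = 88.4 kN.
A_AB = 1989 mm².
δ_AB = 88400·278/(1989·2460) = 5.022 mm
δ_BC = 57200·468/(2160·2460) = 5.038 mm
δ_CD = 34600·712/(2030·2460) = 4.933 mm
δ = Σδ_i = 14.99 mm.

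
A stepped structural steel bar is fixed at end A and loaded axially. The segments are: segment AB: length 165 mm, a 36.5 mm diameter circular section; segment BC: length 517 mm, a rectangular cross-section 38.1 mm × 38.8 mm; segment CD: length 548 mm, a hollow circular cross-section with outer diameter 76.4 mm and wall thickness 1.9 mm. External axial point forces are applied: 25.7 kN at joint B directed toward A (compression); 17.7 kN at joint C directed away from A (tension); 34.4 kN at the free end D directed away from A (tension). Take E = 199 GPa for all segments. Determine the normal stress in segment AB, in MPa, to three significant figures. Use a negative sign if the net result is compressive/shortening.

Internal axial forces (sectioning from the free end, tension +): N_CD = 34.4 kN, N_BC = 52.1 kN, N_AB = 26.4 kN.
A_AB = 1046 mm².
σ_AB = N_AB/A_AB = 26400/1046 = 25.23 MPa.

25.2 MPa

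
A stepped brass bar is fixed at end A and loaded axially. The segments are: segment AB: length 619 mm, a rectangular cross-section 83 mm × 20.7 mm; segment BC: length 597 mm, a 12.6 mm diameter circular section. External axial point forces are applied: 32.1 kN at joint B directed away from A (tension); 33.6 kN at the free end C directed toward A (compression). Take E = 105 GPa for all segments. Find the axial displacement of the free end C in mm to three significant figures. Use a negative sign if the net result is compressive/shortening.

-1.54 mm

Internal axial forces (sectioning from the free end, tension +): N_BC = -33.6 kN, N_AB = -1.5 kN.
A_AB = 1718 mm².
A_BC = 124.7 mm².
δ_AB = -1500·619/(1718·105000) = -0.005147 mm
δ_BC = -33600·597/(124.7·105000) = -1.532 mm
δ = Σδ_i = -1.537 mm.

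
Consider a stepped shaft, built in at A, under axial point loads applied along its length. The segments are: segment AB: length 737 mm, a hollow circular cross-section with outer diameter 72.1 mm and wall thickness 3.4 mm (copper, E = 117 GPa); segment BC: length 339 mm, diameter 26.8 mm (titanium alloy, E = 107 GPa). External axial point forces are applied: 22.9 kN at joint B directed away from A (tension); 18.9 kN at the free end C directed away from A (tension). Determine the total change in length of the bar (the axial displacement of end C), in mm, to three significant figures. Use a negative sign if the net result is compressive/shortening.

Internal axial forces (sectioning from the free end, tension +): N_BC = 18.9 kN, N_AB = 41.8 kN.
A_AB = 733.8 mm².
A_BC = 564.1 mm².
δ_AB = 41800·737/(733.8·117000) = 0.3588 mm
δ_BC = 18900·339/(564.1·107000) = 0.1061 mm
δ = Σδ_i = 0.465 mm.

0.465 mm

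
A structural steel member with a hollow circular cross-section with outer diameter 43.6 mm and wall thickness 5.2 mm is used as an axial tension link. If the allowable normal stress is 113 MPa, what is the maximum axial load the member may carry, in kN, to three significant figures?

A = 627.3 mm².
P_max = σ_allow · A = 113 · 627.3 = 70890 N = 70.89 kN.

70.9 kN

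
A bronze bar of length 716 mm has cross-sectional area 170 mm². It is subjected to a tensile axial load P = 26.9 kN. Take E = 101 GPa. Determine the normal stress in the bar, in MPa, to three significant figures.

σ = N/A = 26900/170 = 158.2 MPa.

158 MPa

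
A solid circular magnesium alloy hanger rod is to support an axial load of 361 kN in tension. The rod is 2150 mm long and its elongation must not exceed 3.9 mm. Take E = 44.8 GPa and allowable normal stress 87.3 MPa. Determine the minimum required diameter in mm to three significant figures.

75.2 mm

Required area A ≥ P/σ_allow = 361000/87.3 = 4135 mm².
For a solid circular section, d ≥ √(4A/π) = 72.56 mm.
Elongation limit: A ≥ PL/(Eδ_allow) = 361000·2150/(44800·3.9) = 4442 mm² ⇒ d ≥ 75.21 mm.
The elongation limit governs.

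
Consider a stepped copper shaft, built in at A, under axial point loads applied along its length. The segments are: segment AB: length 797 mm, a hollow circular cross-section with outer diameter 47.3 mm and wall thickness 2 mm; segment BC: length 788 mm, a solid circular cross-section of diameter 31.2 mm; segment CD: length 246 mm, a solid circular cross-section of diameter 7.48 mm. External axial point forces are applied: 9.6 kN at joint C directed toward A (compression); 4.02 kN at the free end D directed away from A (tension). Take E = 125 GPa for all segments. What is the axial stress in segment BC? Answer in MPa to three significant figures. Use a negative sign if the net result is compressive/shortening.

-7.30 MPa

Internal axial forces (sectioning from the free end, tension +): N_CD = 4.02 kN, N_BC = -5.58 kN, N_AB = -5.58 kN.
A_BC = 764.5 mm².
σ_BC = N_BC/A_BC = -5580/764.5 = -7.299 MPa.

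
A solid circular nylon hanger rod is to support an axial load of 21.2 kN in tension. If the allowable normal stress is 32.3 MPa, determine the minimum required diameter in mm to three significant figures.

28.9 mm

Required area A ≥ P/σ_allow = 21200/32.3 = 656.3 mm².
For a solid circular section, d ≥ √(4A/π) = 28.91 mm.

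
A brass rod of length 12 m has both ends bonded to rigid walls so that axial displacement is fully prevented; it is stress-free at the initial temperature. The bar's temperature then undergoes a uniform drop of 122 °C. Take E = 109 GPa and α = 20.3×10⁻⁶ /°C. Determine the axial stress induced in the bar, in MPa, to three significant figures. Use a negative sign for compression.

270 MPa

Free thermal expansion αLΔT = 20.3e-6 · 12000 · -122 = -29.72 mm.
The walls impose strain ε = −(-29.72)/12000 = 2.4766e-03; σ = Eε = 109000 · 2.4766e-03 = 269.9 MPa.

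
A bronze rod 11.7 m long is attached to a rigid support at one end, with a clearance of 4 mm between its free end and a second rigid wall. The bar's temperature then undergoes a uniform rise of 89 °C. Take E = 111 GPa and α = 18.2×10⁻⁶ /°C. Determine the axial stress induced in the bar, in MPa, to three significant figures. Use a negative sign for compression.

Free thermal expansion αLΔT = 18.2e-6 · 11700 · 89 = 18.95 mm.
The walls engage after the gap closes; constrained expansion = 18.95 − 4 = 14.95 mm.
The walls impose strain ε = −(14.95)/11700 = -1.2779e-03; σ = Eε = 111000 · -1.2779e-03 = -141.8 MPa.

-142 MPa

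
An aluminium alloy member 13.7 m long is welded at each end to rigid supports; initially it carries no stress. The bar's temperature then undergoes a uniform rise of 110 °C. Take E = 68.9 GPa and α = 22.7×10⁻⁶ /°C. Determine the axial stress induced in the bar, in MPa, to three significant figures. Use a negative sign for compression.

Free thermal expansion αLΔT = 22.7e-6 · 13700 · 110 = 34.21 mm.
The walls impose strain ε = −(34.21)/13700 = -2.4970e-03; σ = Eε = 68900 · -2.4970e-03 = -172 MPa.

-172 MPa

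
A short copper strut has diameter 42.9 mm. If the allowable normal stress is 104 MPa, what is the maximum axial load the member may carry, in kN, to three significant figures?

150 kN

A = 1445 mm².
P_max = σ_allow · A = 104 · 1445 = 150300 N = 150.3 kN.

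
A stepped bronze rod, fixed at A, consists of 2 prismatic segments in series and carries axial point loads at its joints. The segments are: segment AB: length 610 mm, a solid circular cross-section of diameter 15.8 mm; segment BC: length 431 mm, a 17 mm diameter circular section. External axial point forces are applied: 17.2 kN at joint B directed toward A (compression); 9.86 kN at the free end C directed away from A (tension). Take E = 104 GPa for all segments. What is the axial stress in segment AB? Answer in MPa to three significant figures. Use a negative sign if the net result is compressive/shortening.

-37.4 MPa

Internal axial forces (sectioning from the free end, tension +): N_BC = 9.86 kN, N_AB = -7.34 kN.
A_AB = 196.1 mm².
σ_AB = N_AB/A_AB = -7340/196.1 = -37.44 MPa.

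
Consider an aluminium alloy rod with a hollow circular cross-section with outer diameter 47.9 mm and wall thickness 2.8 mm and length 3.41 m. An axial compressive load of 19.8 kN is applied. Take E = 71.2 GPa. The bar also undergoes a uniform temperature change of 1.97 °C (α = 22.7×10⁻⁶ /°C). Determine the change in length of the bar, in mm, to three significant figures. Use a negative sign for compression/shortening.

A = 396.7 mm².
δ_mech = NL/(AE) = -19800·3410/(396.7·71200) = -2.39 mm.
δ_thermal = αLΔT = 22.7e-6·3410·1.97 = 0.1525 mm.
δ = δ_mech + δ_thermal = -2.238 mm.

-2.24 mm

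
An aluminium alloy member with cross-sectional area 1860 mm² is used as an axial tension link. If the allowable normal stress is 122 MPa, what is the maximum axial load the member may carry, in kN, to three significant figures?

P_max = σ_allow · A = 122 · 1860 = 226900 N = 226.9 kN.

227 kN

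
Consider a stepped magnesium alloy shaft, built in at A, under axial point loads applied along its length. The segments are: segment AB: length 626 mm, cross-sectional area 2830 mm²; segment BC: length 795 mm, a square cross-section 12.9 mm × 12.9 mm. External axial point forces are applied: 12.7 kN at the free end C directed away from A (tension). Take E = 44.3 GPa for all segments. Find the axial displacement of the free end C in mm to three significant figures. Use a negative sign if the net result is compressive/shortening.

Internal axial forces (sectioning from the free end, tension +): N_BC = 12.7 kN, N_AB = 12.7 kN.
A_BC = 166.4 mm².
δ_AB = 12700·626/(2830·44300) = 0.06341 mm
δ_BC = 12700·795/(166.4·44300) = 1.37 mm
δ = Σδ_i = 1.433 mm.

1.43 mm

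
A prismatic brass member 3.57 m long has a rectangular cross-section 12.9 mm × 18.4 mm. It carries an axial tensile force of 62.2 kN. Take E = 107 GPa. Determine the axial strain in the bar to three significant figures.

0.00245

A = 237.4 mm².
σ = N/A = 262 MPa; ε = σ/E = 262/107000 = 2.449e-03.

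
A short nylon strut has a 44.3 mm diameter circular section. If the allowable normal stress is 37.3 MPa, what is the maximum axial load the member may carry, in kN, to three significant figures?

A = 1541 mm².
P_max = σ_allow · A = 37.3 · 1541 = 57490 N = 57.49 kN.

57.5 kN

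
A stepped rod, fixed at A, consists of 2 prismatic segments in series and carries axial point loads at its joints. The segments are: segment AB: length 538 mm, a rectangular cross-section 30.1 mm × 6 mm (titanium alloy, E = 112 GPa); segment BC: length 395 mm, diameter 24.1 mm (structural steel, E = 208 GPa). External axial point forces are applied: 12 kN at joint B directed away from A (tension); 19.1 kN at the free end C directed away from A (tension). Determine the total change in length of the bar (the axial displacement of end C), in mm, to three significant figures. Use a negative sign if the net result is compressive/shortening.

Internal axial forces (sectioning from the free end, tension +): N_BC = 19.1 kN, N_AB = 31.1 kN.
A_AB = 180.6 mm².
A_BC = 456.2 mm².
δ_AB = 31100·538/(180.6·112000) = 0.8272 mm
δ_BC = 19100·395/(456.2·208000) = 0.07951 mm
δ = Σδ_i = 0.9067 mm.

0.907 mm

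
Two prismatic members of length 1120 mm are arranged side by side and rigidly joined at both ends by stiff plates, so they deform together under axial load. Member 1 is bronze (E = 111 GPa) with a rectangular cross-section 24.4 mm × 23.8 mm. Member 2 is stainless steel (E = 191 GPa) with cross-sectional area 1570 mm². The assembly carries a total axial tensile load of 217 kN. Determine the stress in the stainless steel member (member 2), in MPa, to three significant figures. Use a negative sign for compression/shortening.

114 MPa

A_1 = 580.7 mm².
Equal strain + equilibrium ⇒ each member carries load in proportion to AE: A₁E₁ = 64460000 N, A₂E₂ = 299900000 N, ΣAE = 364300000 N.
σ₂ = P·E₂/ΣAE = 217000·191000/364300000 = 113.8 MPa.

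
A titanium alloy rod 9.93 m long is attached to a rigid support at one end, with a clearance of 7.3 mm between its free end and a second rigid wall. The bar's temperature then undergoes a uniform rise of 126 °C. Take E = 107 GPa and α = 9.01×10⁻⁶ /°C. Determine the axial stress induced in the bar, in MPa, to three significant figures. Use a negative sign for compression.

Free thermal expansion αLΔT = 9.01e-6 · 9930 · 126 = 11.27 mm.
The walls engage after the gap closes; constrained expansion = 11.27 − 7.3 = 3.973 mm.
The walls impose strain ε = −(3.973)/9930 = -4.0011e-04; σ = Eε = 107000 · -4.0011e-04 = -42.81 MPa.

-42.8 MPa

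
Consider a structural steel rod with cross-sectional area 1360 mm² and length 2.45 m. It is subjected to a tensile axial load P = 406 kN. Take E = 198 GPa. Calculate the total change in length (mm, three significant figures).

3.69 mm

δ_mech = NL/(AE) = 406000·2450/(1360·198000) = 3.694 mm.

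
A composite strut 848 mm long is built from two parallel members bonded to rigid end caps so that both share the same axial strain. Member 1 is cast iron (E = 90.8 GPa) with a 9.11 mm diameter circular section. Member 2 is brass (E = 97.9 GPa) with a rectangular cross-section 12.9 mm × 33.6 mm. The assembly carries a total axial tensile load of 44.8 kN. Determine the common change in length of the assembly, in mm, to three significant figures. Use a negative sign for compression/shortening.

A_1 = 65.18 mm².
A_2 = 433.4 mm².
Equal strain + equilibrium ⇒ each member carries load in proportion to AE: A₁E₁ = 5919000 N, A₂E₂ = 42430000 N, ΣAE = 48350000 N.
δ = PL/ΣAE = 44800·848/48350000 = 0.7857 mm.

0.786 mm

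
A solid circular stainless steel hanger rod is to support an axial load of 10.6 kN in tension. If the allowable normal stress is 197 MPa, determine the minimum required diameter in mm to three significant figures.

Required area A ≥ P/σ_allow = 10600/197 = 53.81 mm².
For a solid circular section, d ≥ √(4A/π) = 8.277 mm.

8.28 mm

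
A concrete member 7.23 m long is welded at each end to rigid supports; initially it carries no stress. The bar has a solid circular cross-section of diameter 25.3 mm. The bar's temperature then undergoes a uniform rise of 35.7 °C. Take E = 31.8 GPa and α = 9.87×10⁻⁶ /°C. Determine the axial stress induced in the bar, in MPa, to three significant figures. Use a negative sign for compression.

-11.2 MPa

Free thermal expansion αLΔT = 9.87e-6 · 7230 · 35.7 = 2.548 mm.
The walls impose strain ε = −(2.548)/7230 = -3.5236e-04; σ = Eε = 31800 · -3.5236e-04 = -11.21 MPa.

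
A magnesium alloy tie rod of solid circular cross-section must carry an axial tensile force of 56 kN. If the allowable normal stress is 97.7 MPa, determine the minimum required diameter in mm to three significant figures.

Required area A ≥ P/σ_allow = 56000/97.7 = 573.2 mm².
For a solid circular section, d ≥ √(4A/π) = 27.01 mm.

27.0 mm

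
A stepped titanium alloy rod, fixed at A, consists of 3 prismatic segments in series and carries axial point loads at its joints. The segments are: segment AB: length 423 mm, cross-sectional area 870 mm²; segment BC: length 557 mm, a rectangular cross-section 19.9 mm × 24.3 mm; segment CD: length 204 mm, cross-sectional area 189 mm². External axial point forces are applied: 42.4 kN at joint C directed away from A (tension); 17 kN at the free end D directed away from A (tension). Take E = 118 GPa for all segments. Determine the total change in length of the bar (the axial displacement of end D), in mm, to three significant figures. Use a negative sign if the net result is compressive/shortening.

Internal axial forces (sectioning from the free end, tension +): N_CD = 17 kN, N_BC = 59.4 kN, N_AB = 59.4 kN.
A_BC = 483.6 mm².
δ_AB = 59400·423/(870·118000) = 0.2448 mm
δ_BC = 59400·557/(483.6·118000) = 0.5798 mm
δ_CD = 17000·204/(189·118000) = 0.1555 mm
δ = Σδ_i = 0.9801 mm.

0.980 mm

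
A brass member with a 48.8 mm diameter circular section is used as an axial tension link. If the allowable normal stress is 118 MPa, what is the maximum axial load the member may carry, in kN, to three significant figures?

A = 1870 mm².
P_max = σ_allow · A = 118 · 1870 = 220700 N = 220.7 kN.

221 kN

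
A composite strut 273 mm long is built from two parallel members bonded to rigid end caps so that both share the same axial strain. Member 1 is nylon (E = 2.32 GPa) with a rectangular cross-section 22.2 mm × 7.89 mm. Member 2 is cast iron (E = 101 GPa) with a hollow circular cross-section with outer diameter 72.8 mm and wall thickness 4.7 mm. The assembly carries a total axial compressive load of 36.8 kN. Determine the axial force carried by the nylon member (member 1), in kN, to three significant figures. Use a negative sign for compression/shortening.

A_1 = 175.2 mm².
A_2 = 1006 mm².
Equal strain + equilibrium ⇒ each member carries load in proportion to AE: A₁E₁ = 406400 N, A₂E₂ = 101600000 N, ΣAE = 102000000 N.
F₁ = P·A₁E₁/ΣAE = -36800·406400/102000000 = -146.7 N.

-0.147 kN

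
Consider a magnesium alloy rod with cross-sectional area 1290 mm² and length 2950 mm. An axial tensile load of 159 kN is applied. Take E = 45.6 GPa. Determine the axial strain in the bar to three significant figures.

0.00270

σ = N/A = 123.3 MPa; ε = σ/E = 123.3/45600 = 2.703e-03.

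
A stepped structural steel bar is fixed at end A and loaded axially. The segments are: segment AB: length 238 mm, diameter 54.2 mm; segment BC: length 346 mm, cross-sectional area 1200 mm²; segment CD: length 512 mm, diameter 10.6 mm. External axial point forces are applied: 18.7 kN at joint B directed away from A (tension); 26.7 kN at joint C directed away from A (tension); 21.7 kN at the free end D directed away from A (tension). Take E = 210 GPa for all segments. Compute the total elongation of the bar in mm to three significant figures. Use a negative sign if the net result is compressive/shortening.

Internal axial forces (sectioning from the free end, tension +): N_CD = 21.7 kN, N_BC = 48.4 kN, N_AB = 67.1 kN.
A_AB = 2307 mm².
A_CD = 88.25 mm².
δ_AB = 67100·238/(2307·210000) = 0.03296 mm
δ_BC = 48400·346/(1200·210000) = 0.06645 mm
δ_CD = 21700·512/(88.25·210000) = 0.5995 mm
δ = Σδ_i = 0.6989 mm.

0.699 mm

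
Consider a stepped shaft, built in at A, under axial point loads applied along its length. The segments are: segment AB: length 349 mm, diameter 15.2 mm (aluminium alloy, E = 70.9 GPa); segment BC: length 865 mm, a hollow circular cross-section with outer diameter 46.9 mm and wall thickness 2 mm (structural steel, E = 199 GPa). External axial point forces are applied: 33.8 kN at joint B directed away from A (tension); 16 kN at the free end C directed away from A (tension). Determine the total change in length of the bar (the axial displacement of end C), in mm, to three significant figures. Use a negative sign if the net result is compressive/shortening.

1.60 mm

Internal axial forces (sectioning from the free end, tension +): N_BC = 16 kN, N_AB = 49.8 kN.
A_AB = 181.5 mm².
A_BC = 282.1 mm².
δ_AB = 49800·349/(181.5·70900) = 1.351 mm
δ_BC = 16000·865/(282.1·199000) = 0.2465 mm
δ = Σδ_i = 1.597 mm.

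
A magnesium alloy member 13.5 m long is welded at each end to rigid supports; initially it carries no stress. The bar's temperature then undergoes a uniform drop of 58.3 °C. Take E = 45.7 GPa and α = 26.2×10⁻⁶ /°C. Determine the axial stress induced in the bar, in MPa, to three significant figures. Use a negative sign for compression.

Free thermal expansion αLΔT = 26.2e-6 · 13500 · -58.3 = -20.62 mm.
The walls impose strain ε = −(-20.62)/13500 = 1.5275e-03; σ = Eε = 45700 · 1.5275e-03 = 69.8 MPa.

69.8 MPa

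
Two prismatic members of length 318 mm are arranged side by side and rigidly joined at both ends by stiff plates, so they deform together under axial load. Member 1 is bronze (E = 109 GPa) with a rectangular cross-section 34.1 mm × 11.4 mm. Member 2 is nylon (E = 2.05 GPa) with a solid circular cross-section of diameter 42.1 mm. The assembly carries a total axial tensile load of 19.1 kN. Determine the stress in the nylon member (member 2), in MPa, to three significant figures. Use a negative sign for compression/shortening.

0.866 MPa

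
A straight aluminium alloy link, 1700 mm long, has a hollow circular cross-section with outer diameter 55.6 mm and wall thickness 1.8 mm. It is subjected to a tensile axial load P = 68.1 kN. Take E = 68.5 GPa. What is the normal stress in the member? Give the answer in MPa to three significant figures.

224 MPa

A = 304.2 mm².
σ = N/A = 68100/304.2 = 223.8 MPa.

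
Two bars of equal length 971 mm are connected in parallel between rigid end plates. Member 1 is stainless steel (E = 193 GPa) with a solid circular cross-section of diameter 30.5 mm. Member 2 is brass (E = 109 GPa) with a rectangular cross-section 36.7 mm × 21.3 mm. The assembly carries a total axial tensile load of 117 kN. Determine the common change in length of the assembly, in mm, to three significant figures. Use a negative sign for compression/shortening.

0.502 mm

A_1 = 730.6 mm².
A_2 = 781.7 mm².
Equal strain + equilibrium ⇒ each member carries load in proportion to AE: A₁E₁ = 141000000 N, A₂E₂ = 85210000 N, ΣAE = 226200000 N.
δ = PL/ΣAE = 117000·971/226200000 = 0.5022 mm.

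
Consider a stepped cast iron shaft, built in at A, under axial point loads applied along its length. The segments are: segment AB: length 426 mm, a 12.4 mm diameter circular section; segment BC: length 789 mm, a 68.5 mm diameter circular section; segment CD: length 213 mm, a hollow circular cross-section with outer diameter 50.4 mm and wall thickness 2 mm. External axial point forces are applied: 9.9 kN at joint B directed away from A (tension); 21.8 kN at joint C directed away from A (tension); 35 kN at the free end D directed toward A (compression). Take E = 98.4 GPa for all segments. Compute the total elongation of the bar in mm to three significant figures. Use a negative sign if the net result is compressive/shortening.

-0.396 mm

Internal axial forces (sectioning from the free end, tension +): N_CD = -35 kN, N_BC = -13.2 kN, N_AB = -3.3 kN.
A_AB = 120.8 mm².
A_BC = 3685 mm².
A_CD = 304.1 mm².
δ_AB = -3300·426/(120.8·98400) = -0.1183 mm
δ_BC = -13200·789/(3685·98400) = -0.02872 mm
δ_CD = -35000·213/(304.1·98400) = -0.2491 mm
δ = Σδ_i = -0.3962 mm.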